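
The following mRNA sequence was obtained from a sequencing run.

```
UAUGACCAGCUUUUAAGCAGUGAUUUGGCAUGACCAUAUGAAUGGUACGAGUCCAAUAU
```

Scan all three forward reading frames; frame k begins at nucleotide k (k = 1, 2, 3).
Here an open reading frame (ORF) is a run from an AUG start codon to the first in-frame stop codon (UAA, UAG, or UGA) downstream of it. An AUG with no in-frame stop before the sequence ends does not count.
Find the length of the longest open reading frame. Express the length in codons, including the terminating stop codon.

5

Frame 1: UAU GAC CAG CUU UUA AGC AGU GAU UUG GCA UGA CCA UAU GAA UGG UAC GAG UCC AAU — no AUG→stop ORF.
Frame 2: AUG ACC AGC UUU UAA GCA GUG AUU UGG CAU GAC CAU AUG AAU GGU ACG AGU CCA AUA — AUG at 2, stop UAA at 14 → 15 nt.
Frame 3: UGA CCA GCU UUU AAG CAG UGA UUU GGC AUG ACC AUA UGA AUG GUA CGA GUC CAA UAU — AUG at 30, stop UGA at 39 → 12 nt.
Longest: frame 2, positions 2–16, 15 nt = 5 codons = 4 aa. → 5 codons.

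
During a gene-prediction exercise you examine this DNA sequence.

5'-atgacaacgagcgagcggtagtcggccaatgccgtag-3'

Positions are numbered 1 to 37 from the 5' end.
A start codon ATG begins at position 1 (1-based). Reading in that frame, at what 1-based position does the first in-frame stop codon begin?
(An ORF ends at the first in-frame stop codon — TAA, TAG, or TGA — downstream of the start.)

Codons from position 1: ATG (1–3), ACA (4–6), ACG (7–9), AGC (10–12), GAG (13–15), CGG (16–18), TAG (19–21).
TAG is a stop codon; it begins at position 19.

19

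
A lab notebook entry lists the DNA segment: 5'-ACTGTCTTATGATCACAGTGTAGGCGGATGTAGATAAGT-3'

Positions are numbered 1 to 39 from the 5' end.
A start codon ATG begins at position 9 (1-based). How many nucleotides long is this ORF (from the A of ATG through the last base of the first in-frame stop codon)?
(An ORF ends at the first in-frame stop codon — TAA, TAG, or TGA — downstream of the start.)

15

Codons from position 9: ATG (9–11), ATC (12–14), ACA (15–17), GTG (18–20), TAG (21–23).
TAG is the first in-frame stop; ORF spans 9–23, 15 nucleotides.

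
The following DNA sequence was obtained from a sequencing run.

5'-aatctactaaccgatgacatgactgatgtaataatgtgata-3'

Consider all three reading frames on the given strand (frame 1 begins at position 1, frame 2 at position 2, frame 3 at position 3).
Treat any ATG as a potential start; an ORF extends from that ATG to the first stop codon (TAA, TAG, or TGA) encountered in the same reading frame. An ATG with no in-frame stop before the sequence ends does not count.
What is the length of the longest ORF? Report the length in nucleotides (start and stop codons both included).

Frame 1: AAT CTA CTA ACC GAT GAC ATG ACT GAT GTA ATA ATG TGA — ATG at 19, stop TGA at 37 → 21 nt; ATG at 34, stop TGA at 37 → 6 nt.
Frame 2: ATC TAC TAA CCG ATG ACA TGA CTG ATG TAA TAA TGT GAT — ATG at 14, stop TGA at 20 → 9 nt; ATG at 26, stop TAA at 29 → 6 nt.
Frame 3: TCT ACT AAC CGA TGA CAT GAC TGA TGT AAT AAT GTG ATA — no ATG→stop ORF.
Longest: frame 1, positions 19–39, 21 nt = 7 codons = 6 aa. → 21 nucleotides.

21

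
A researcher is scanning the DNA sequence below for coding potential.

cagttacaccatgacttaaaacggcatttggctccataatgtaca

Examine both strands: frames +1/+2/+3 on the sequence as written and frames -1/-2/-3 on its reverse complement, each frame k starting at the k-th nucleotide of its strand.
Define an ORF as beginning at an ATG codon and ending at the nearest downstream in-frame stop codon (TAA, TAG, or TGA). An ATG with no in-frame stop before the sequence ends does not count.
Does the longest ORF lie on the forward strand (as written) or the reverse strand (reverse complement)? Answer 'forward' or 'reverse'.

reverse

Reverse complement (5'→3'): TGTACATTATGGAGCCAAATGCCGTTTTAAGTCATGGTGTAACTG
Frame +1: CAG TTA CAC CAT GAC TTA AAA CGG CAT TTG GCT CCA TAA TGT ACA — no ATG→stop ORF.
Frame +2: AGT TAC ACC ATG ACT TAA AAC GGC ATT TGG CTC CAT AAT GTA — ATG at 11, stop TAA at 17 → 9 nt.
Frame +3: GTT ACA CCA TGA CTT AAA ACG GCA TTT GGC TCC ATA ATG TAC — no ATG→stop ORF.
Frame -1: TGT ACA TTA TGG AGC CAA ATG CCG TTT TAA GTC ATG GTG TAA CTG — ATG at 19, stop TAA at 28 → 12 nt; ATG at 34, stop TAA at 40 → 9 nt.
Frame -2: GTA CAT TAT GGA GCC AAA TGC CGT TTT AAG TCA TGG TGT AAC — no ATG→stop ORF.
Frame -3: TAC ATT ATG GAG CCA AAT GCC GTT TTA AGT CAT GGT GTA ACT — no ATG→stop ORF.
Forward-strand max 9 nt; reverse-strand max 12 nt. The reverse strand has the longer ORF.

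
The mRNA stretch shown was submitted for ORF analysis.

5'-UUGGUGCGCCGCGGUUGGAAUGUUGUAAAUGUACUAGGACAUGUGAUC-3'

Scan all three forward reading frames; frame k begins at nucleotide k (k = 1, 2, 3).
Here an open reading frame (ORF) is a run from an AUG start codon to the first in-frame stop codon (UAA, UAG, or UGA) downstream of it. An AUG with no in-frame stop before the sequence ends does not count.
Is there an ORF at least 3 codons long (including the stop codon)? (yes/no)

Frame 1: UUG GUG CGC CGC GGU UGG AAU GUU GUA AAU GUA CUA GGA CAU GUG AUC — no AUG→stop ORF.
Frame 2: UGG UGC GCC GCG GUU GGA AUG UUG UAA AUG UAC UAG GAC AUG UGA — AUG at 20, stop UAA at 26 → 9 nt; AUG at 29, stop UAG at 35 → 9 nt; AUG at 41, stop UGA at 44 → 6 nt.
Frame 3: GGU GCG CCG CGG UUG GAA UGU UGU AAA UGU ACU AGG ACA UGU GAU — no AUG→stop ORF.
Frame 2 has an ORF of 3 codons (positions 20–28) ≥ 3, so yes.

yes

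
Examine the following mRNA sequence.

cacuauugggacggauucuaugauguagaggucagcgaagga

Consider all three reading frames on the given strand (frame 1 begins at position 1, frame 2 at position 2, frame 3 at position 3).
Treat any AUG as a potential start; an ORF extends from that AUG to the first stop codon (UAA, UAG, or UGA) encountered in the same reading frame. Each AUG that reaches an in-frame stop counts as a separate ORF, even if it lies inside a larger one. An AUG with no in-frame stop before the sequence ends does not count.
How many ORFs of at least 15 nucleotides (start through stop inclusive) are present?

0

Frame 1: CAC UAU UGG GAC GGA UUC UAU GAU GUA GAG GUC AGC GAA GGA — no AUG→stop ORF.
Frame 2: ACU AUU GGG ACG GAU UCU AUG AUG UAG AGG UCA GCG AAG — AUG at 20, stop UAG at 26 → 9 nt; AUG at 23, stop UAG at 26 → 6 nt.
Frame 3: CUA UUG GGA CGG AUU CUA UGA UGU AGA GGU CAG CGA AGG — no AUG→stop ORF.
No ORF reaches 15 nucleotides. Count = 0.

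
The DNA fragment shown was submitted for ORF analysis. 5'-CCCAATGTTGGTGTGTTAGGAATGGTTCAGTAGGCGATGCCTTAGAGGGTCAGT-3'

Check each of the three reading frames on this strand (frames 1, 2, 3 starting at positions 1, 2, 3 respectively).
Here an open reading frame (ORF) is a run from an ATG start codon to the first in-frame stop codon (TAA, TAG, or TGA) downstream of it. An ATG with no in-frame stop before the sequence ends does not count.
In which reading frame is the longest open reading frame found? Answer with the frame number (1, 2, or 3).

2

Frame 1: CCC AAT GTT GGT GTG TTA GGA ATG GTT CAG TAG GCG ATG CCT TAG AGG GTC AGT — ATG at 22, stop TAG at 31 → 12 nt; ATG at 37, stop TAG at 43 → 9 nt.
Frame 2: CCA ATG TTG GTG TGT TAG GAA TGG TTC AGT AGG CGA TGC CTT AGA GGG TCA — ATG at 5, stop TAG at 17 → 15 nt.
Frame 3: CAA TGT TGG TGT GTT AGG AAT GGT TCA GTA GGC GAT GCC TTA GAG GGT CAG — no ATG→stop ORF.
Longest ORF is 15 nt in frame 2 (positions 5–19).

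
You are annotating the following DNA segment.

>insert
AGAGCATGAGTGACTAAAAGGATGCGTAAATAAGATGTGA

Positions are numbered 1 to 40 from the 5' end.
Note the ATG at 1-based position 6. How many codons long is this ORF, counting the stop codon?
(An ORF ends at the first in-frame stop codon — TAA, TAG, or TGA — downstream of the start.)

4

Codons from position 6: ATG (6–8), AGT (9–11), GAC (12–14), TAA (15–17).
TAA is the first in-frame stop; that's 4 codons including the stop.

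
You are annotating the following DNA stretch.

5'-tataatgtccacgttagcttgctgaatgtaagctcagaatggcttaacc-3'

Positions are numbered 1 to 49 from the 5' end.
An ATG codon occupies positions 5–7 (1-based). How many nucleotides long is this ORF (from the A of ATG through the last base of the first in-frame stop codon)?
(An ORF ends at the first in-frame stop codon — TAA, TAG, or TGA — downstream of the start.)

21

Codons from position 5: ATG (5–7), TCC (8–10), ACG (11–13), TTA (14–16), GCT (17–19), TGC (20–22), TGA (23–25).
TGA is the first in-frame stop; ORF spans 5–25, 21 nucleotides.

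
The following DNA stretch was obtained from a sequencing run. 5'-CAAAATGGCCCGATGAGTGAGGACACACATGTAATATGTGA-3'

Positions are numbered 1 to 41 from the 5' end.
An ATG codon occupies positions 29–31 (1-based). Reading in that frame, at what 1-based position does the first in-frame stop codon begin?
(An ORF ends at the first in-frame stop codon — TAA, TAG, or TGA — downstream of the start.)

Codons from position 29: ATG (29–31), TAA (32–34).
TAA is a stop codon; it begins at position 32.

32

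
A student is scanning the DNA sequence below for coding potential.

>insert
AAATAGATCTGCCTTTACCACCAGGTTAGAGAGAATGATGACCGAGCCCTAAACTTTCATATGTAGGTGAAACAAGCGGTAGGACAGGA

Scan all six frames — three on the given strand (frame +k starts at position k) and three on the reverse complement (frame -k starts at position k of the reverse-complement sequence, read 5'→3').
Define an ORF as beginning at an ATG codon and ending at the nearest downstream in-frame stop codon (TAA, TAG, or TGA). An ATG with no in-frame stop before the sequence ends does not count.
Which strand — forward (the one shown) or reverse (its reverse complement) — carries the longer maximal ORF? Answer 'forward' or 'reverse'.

forward

Reverse complement (5'→3'): TCCTGTCCTACCGCTTGTTTCACCTACATATGAAAGTTTAGGGCTCGGTCATCATTCTCTCTAACCTGGTGGTAAAGGCAGATCTATTT
Frame +1: AAA TAG ATC TGC CTT TAC CAC CAG GTT AGA GAG AAT GAT GAC CGA GCC CTA AAC TTT CAT ATG TAG GTG AAA CAA GCG GTA GGA CAG — ATG at 61, stop TAG at 64 → 6 nt.
Frame +2: AAT AGA TCT GCC TTT ACC ACC AGG TTA GAG AGA ATG ATG ACC GAG CCC TAA ACT TTC ATA TGT AGG TGA AAC AAG CGG TAG GAC AGG — ATG at 35, stop TAA at 50 → 18 nt; ATG at 38, stop TAA at 50 → 15 nt.
Frame +3: ATA GAT CTG CCT TTA CCA CCA GGT TAG AGA GAA TGA TGA CCG AGC CCT AAA CTT TCA TAT GTA GGT GAA ACA AGC GGT AGG ACA GGA — no ATG→stop ORF.
Frame -1: TCC TGT CCT ACC GCT TGT TTC ACC TAC ATA TGA AAG TTT AGG GCT CGG TCA TCA TTC TCT CTA ACC TGG TGG TAA AGG CAG ATC TAT — no ATG→stop ORF.
Frame -2: CCT GTC CTA CCG CTT GTT TCA CCT ACA TAT GAA AGT TTA GGG CTC GGT CAT CAT TCT CTC TAA CCT GGT GGT AAA GGC AGA TCT ATT — no ATG→stop ORF.
Frame -3: CTG TCC TAC CGC TTG TTT CAC CTA CAT ATG AAA GTT TAG GGC TCG GTC ATC ATT CTC TCT AAC CTG GTG GTA AAG GCA GAT CTA TTT — ATG at 30, stop TAG at 39 → 12 nt.
Forward-strand max 18 nt; reverse-strand max 12 nt. The forward strand has the longer ORF.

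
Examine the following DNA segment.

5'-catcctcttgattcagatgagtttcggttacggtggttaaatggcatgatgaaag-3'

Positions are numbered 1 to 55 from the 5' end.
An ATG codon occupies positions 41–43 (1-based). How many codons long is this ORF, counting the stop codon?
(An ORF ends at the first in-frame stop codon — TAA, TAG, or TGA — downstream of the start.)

Codons from position 41: ATG (41–43), GCA (44–46), TGA (47–49).
TGA is the first in-frame stop; that's 3 codons including the stop.

3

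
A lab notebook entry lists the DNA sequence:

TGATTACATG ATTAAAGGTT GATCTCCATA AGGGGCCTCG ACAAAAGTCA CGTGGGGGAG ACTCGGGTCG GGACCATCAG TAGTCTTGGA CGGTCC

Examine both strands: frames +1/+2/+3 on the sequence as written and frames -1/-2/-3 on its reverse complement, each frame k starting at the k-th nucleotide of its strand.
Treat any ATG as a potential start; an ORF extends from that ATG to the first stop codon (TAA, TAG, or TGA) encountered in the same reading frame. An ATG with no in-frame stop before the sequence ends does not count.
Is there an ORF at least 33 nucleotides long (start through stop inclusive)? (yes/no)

no

Reverse complement (5'→3'): GGACCGTCCAAGACTACTGATGGTCCCGACCCGAGTCTCCCCCACGTGACTTTTGTCGAGGCCCCTTATGGAGATCAACCTTTAATCATGTAATCA
Frame +1: TGA TTA CAT GAT TAA AGG TTG ATC TCC ATA AGG GGC CTC GAC AAA AGT CAC GTG GGG GAG ACT CGG GTC GGG ACC ATC AGT AGT CTT GGA CGG TCC — no ATG→stop ORF.
Frame +2: GAT TAC ATG ATT AAA GGT TGA TCT CCA TAA GGG GCC TCG ACA AAA GTC ACG TGG GGG AGA CTC GGG TCG GGA CCA TCA GTA GTC TTG GAC GGT — ATG at 8, stop TGA at 20 → 15 nt.
Frame +3: ATT ACA TGA TTA AAG GTT GAT CTC CAT AAG GGG CCT CGA CAA AAG TCA CGT GGG GGA GAC TCG GGT CGG GAC CAT CAG TAG TCT TGG ACG GTC — no ATG→stop ORF.
Frame -1: GGA CCG TCC AAG ACT ACT GAT GGT CCC GAC CCG AGT CTC CCC CAC GTG ACT TTT GTC GAG GCC CCT TAT GGA GAT CAA CCT TTA ATC ATG TAA TCA — ATG at 88, stop TAA at 91 → 6 nt.
Frame -2: GAC CGT CCA AGA CTA CTG ATG GTC CCG ACC CGA GTC TCC CCC ACG TGA CTT TTG TCG AGG CCC CTT ATG GAG ATC AAC CTT TAA TCA TGT AAT — ATG at 20, stop TGA at 47 → 30 nt; ATG at 68, stop TAA at 83 → 18 nt.
Frame -3: ACC GTC CAA GAC TAC TGA TGG TCC CGA CCC GAG TCT CCC CCA CGT GAC TTT TGT CGA GGC CCC TTA TGG AGA TCA ACC TTT AAT CAT GTA ATC — no ATG→stop ORF.
Largest ORF found is 30 nucleotides < 33, so no.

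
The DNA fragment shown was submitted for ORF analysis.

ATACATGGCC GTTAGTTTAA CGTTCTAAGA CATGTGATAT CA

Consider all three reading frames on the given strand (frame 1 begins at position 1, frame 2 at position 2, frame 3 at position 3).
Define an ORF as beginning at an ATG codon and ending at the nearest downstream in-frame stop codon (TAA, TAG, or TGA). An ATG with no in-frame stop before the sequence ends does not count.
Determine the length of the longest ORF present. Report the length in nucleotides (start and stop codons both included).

Frame 1: ATA CAT GGC CGT TAG TTT AAC GTT CTA AGA CAT GTG ATA TCA — no ATG→stop ORF.
Frame 2: TAC ATG GCC GTT AGT TTA ACG TTC TAA GAC ATG TGA TAT — ATG at 5, stop TAA at 26 → 24 nt; ATG at 32, stop TGA at 35 → 6 nt.
Frame 3: ACA TGG CCG TTA GTT TAA CGT TCT AAG ACA TGT GAT ATC — no ATG→stop ORF.
Longest: frame 2, positions 5–28, 24 nt = 8 codons = 7 aa. → 24 nucleotides.

24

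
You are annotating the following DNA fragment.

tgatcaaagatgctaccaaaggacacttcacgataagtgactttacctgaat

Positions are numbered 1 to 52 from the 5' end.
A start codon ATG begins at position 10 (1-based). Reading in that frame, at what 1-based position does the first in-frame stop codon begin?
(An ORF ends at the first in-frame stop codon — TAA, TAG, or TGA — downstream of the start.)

34

Codons from position 10: ATG (10–12), CTA (13–15), CCA (16–18), AAG (19–21), GAC (22–24), ACT (25–27), TCA (28–30), CGA (31–33), TAA (34–36).
TAA is a stop codon; it begins at position 34.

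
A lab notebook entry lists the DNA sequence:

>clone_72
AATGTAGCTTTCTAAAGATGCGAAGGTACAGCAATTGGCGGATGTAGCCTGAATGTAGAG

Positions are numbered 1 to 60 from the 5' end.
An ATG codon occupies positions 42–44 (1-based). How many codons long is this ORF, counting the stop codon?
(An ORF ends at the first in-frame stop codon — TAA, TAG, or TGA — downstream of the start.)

Codons from position 42: ATG (42–44), TAG (45–47).
TAG is the first in-frame stop; that's 2 codons including the stop.

2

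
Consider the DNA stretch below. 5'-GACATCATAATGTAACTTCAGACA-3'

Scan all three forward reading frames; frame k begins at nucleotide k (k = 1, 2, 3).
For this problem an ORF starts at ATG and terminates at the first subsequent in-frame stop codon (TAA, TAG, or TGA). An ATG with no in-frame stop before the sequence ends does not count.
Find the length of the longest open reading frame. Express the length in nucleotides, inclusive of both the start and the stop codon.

Frame 1: GAC ATC ATA ATG TAA CTT CAG ACA — ATG at 10, stop TAA at 13 → 6 nt.
Frame 2: ACA TCA TAA TGT AAC TTC AGA — no ATG→stop ORF.
Frame 3: CAT CAT AAT GTA ACT TCA GAC — no ATG→stop ORF.
Longest: frame 1, positions 10–15, 6 nt = 2 codons = 1 aa. → 6 nucleotides.

6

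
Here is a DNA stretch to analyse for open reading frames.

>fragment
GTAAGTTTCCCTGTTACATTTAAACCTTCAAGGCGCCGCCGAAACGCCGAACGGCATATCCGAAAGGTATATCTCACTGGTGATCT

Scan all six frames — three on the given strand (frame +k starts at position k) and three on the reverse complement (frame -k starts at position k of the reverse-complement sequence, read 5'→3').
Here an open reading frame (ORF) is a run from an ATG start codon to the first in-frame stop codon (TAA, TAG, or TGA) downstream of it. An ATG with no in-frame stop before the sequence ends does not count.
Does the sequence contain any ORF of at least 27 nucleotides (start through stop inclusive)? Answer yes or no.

yes

Reverse complement (5'→3'): AGATCACCAGTGAGATATACCTTTCGGATATGCCGTTCGGCGTTTCGGCGGCGCCTTGAAGGTTTAAATGTAACAGGGAAACTTAC
Frame +1: GTA AGT TTC CCT GTT ACA TTT AAA CCT TCA AGG CGC CGC CGA AAC GCC GAA CGG CAT ATC CGA AAG GTA TAT CTC ACT GGT GAT — no ATG→stop ORF.
Frame +2: TAA GTT TCC CTG TTA CAT TTA AAC CTT CAA GGC GCC GCC GAA ACG CCG AAC GGC ATA TCC GAA AGG TAT ATC TCA CTG GTG ATC — no ATG→stop ORF.
Frame +3: AAG TTT CCC TGT TAC ATT TAA ACC TTC AAG GCG CCG CCG AAA CGC CGA ACG GCA TAT CCG AAA GGT ATA TCT CAC TGG TGA TCT — no ATG→stop ORF.
Frame -1: AGA TCA CCA GTG AGA TAT ACC TTT CGG ATA TGC CGT TCG GCG TTT CGG CGG CGC CTT GAA GGT TTA AAT GTA ACA GGG AAA CTT — no ATG→stop ORF.
Frame -2: GAT CAC CAG TGA GAT ATA CCT TTC GGA TAT GCC GTT CGG CGT TTC GGC GGC GCC TTG AAG GTT TAA ATG TAA CAG GGA AAC TTA — ATG at 68, stop TAA at 71 → 6 nt.
Frame -3: ATC ACC AGT GAG ATA TAC CTT TCG GAT ATG CCG TTC GGC GTT TCG GCG GCG CCT TGA AGG TTT AAA TGT AAC AGG GAA ACT TAC — ATG at 30, stop TGA at 57 → 30 nt.
Frame -3 has an ORF of 30 nucleotides (positions 30–59) ≥ 27, so yes.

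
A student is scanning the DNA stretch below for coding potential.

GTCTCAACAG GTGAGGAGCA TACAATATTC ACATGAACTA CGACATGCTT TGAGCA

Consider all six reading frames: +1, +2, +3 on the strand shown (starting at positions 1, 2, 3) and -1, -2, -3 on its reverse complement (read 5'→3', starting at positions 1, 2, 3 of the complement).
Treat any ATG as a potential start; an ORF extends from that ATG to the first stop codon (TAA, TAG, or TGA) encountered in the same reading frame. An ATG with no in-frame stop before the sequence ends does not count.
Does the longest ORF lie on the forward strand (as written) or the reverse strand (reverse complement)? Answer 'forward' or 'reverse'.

Reverse complement (5'→3'): TGCTCAAAGCATGTCGTAGTTCATGTGAATATTGTATGCTCCTCACCTGTTGAGAC
Frame +1: GTC TCA ACA GGT GAG GAG CAT ACA ATA TTC ACA TGA ACT ACG ACA TGC TTT GAG — no ATG→stop ORF.
Frame +2: TCT CAA CAG GTG AGG AGC ATA CAA TAT TCA CAT GAA CTA CGA CAT GCT TTG AGC — no ATG→stop ORF.
Frame +3: CTC AAC AGG TGA GGA GCA TAC AAT ATT CAC ATG AAC TAC GAC ATG CTT TGA GCA — ATG at 33, stop TGA at 51 → 21 nt; ATG at 45, stop TGA at 51 → 9 nt.
Frame -1: TGC TCA AAG CAT GTC GTA GTT CAT GTG AAT ATT GTA TGC TCC TCA CCT GTT GAG — no ATG→stop ORF.
Frame -2: GCT CAA AGC ATG TCG TAG TTC ATG TGA ATA TTG TAT GCT CCT CAC CTG TTG AGA — ATG at 11, stop TAG at 17 → 9 nt; ATG at 23, stop TGA at 26 → 6 nt.
Frame -3: CTC AAA GCA TGT CGT AGT TCA TGT GAA TAT TGT ATG CTC CTC ACC TGT TGA GAC — ATG at 36, stop TGA at 51 → 18 nt.
Forward-strand max 21 nt; reverse-strand max 18 nt. The forward strand has the longer ORF.

forward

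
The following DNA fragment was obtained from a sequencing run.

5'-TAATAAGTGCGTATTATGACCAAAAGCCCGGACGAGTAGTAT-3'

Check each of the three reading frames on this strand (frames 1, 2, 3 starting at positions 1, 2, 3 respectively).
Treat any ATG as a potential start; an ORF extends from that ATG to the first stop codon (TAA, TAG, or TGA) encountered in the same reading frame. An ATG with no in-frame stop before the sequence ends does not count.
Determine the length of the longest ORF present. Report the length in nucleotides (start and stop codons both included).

24

Frame 1: TAA TAA GTG CGT ATT ATG ACC AAA AGC CCG GAC GAG TAG TAT — ATG at 16, stop TAG at 37 → 24 nt.
Frame 2: AAT AAG TGC GTA TTA TGA CCA AAA GCC CGG ACG AGT AGT — no ATG→stop ORF.
Frame 3: ATA AGT GCG TAT TAT GAC CAA AAG CCC GGA CGA GTA GTA — no ATG→stop ORF.
Longest: frame 1, positions 16–39, 24 nt = 8 codons = 7 aa. → 24 nucleotides.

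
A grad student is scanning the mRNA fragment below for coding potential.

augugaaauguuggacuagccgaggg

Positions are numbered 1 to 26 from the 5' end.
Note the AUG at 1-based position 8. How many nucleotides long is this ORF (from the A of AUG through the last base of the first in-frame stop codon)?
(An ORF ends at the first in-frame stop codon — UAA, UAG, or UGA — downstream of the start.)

12

Codons from position 8: AUG (8–10), UUG (11–13), GAC (14–16), UAG (17–19).
UAG is the first in-frame stop; ORF spans 8–19, 12 nucleotides.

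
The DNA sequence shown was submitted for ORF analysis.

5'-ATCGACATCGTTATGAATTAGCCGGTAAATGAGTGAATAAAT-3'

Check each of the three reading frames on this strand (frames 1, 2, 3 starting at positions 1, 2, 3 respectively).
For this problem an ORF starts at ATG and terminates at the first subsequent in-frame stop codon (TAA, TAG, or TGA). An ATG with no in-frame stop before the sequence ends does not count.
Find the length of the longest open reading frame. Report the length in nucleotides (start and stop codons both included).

12

Frame 1: ATC GAC ATC GTT ATG AAT TAG CCG GTA AAT GAG TGA ATA AAT — ATG at 13, stop TAG at 19 → 9 nt.
Frame 2: TCG ACA TCG TTA TGA ATT AGC CGG TAA ATG AGT GAA TAA — ATG at 29, stop TAA at 38 → 12 nt.
Frame 3: CGA CAT CGT TAT GAA TTA GCC GGT AAA TGA GTG AAT AAA — no ATG→stop ORF.
Longest: frame 2, positions 29–40, 12 nt = 4 codons = 3 aa. → 12 nucleotides.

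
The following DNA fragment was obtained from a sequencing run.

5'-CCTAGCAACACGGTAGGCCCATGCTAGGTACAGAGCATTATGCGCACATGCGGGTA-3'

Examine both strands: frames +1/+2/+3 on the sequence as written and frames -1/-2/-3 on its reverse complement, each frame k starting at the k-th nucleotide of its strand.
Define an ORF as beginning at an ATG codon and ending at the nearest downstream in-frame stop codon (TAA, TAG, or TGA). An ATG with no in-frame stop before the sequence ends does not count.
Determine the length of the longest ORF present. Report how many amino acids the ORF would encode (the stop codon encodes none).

Reverse complement (5'→3'): TACCCGCATGTGCGCATAATGCTCTGTACCTAGCATGGGCCTACCGTGTTGCTAGG
Frame +1: CCT AGC AAC ACG GTA GGC CCA TGC TAG GTA CAG AGC ATT ATG CGC ACA TGC GGG — no ATG→stop ORF.
Frame +2: CTA GCA ACA CGG TAG GCC CAT GCT AGG TAC AGA GCA TTA TGC GCA CAT GCG GGT — no ATG→stop ORF.
Frame +3: TAG CAA CAC GGT AGG CCC ATG CTA GGT ACA GAG CAT TAT GCG CAC ATG CGG GTA — no ATG→stop ORF.
Frame -1: TAC CCG CAT GTG CGC ATA ATG CTC TGT ACC TAG CAT GGG CCT ACC GTG TTG CTA — ATG at 19, stop TAG at 31 → 15 nt.
Frame -2: ACC CGC ATG TGC GCA TAA TGC TCT GTA CCT AGC ATG GGC CTA CCG TGT TGC TAG — ATG at 8, stop TAA at 17 → 12 nt; ATG at 35, stop TAG at 53 → 21 nt.
Frame -3: CCC GCA TGT GCG CAT AAT GCT CTG TAC CTA GCA TGG GCC TAC CGT GTT GCT AGG — no ATG→stop ORF.
Longest: frame -2, positions 35–55, 21 nt = 7 codons = 6 aa. → 6 amino acids.

6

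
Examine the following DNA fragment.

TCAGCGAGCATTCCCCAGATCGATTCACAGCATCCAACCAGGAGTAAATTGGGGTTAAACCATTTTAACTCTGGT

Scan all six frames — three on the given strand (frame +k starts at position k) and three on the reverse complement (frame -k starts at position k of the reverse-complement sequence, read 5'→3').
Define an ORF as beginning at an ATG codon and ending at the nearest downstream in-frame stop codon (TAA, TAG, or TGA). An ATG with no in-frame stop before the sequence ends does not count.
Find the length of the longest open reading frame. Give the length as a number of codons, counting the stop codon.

3

Reverse complement (5'→3'): ACCAGAGTTAAAATGGTTTAACCCCAATTTACTCCTGGTTGGATGCTGTGAATCGATCTGGGGAATGCTCGCTGA
Frame +1: TCA GCG AGC ATT CCC CAG ATC GAT TCA CAG CAT CCA ACC AGG AGT AAA TTG GGG TTA AAC CAT TTT AAC TCT GGT — no ATG→stop ORF.
Frame +2: CAG CGA GCA TTC CCC AGA TCG ATT CAC AGC ATC CAA CCA GGA GTA AAT TGG GGT TAA ACC ATT TTA ACT CTG — no ATG→stop ORF.
Frame +3: AGC GAG CAT TCC CCA GAT CGA TTC ACA GCA TCC AAC CAG GAG TAA ATT GGG GTT AAA CCA TTT TAA CTC TGG — no ATG→stop ORF.
Frame -1: ACC AGA GTT AAA ATG GTT TAA CCC CAA TTT ACT CCT GGT TGG ATG CTG TGA ATC GAT CTG GGG AAT GCT CGC TGA — ATG at 13, stop TAA at 19 → 9 nt; ATG at 43, stop TGA at 49 → 9 nt.
Frame -2: CCA GAG TTA AAA TGG TTT AAC CCC AAT TTA CTC CTG GTT GGA TGC TGT GAA TCG ATC TGG GGA ATG CTC GCT — no ATG→stop ORF.
Frame -3: CAG AGT TAA AAT GGT TTA ACC CCA ATT TAC TCC TGG TTG GAT GCT GTG AAT CGA TCT GGG GAA TGC TCG CTG — no ATG→stop ORF.
Longest: frame -1, positions 13–21, 9 nt = 3 codons = 2 aa. → 3 codons.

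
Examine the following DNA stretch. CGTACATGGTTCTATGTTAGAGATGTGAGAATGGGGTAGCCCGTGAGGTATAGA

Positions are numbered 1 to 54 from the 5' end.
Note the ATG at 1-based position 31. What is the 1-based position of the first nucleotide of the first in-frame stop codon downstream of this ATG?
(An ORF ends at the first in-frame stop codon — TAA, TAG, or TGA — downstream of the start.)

Codons from position 31: ATG (31–33), GGG (34–36), TAG (37–39).
TAG is a stop codon; it begins at position 37.

37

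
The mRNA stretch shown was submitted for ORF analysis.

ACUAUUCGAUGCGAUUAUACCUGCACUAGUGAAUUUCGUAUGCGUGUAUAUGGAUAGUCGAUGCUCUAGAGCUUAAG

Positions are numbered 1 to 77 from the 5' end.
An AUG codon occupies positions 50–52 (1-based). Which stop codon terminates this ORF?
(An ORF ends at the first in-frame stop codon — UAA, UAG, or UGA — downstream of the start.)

UAA

Codons from position 50: AUG (50–52), GAU (53–55), AGU (56–58), CGA (59–61), UGC (62–64), UCU (65–67), AGA (68–70), GCU (71–73), UAA (74–76).
The first in-frame stop codon is UAA.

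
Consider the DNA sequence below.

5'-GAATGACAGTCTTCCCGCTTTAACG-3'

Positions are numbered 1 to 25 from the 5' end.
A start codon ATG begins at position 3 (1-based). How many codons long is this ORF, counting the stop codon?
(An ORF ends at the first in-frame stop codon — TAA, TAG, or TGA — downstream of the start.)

7

Codons from position 3: ATG (3–5), ACA (6–8), GTC (9–11), TTC (12–14), CCG (15–17), CTT (18–20), TAA (21–23).
TAA is the first in-frame stop; that's 7 codons including the stop.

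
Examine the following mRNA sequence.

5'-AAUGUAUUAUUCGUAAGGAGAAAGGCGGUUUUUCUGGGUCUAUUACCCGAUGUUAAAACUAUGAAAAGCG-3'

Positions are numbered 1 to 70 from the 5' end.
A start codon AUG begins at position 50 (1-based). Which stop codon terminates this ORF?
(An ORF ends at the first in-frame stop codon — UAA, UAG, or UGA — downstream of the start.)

UGA

Codons from position 50: AUG (50–52), UUA (53–55), AAA (56–58), CUA (59–61), UGA (62–64).
The first in-frame stop codon is UGA.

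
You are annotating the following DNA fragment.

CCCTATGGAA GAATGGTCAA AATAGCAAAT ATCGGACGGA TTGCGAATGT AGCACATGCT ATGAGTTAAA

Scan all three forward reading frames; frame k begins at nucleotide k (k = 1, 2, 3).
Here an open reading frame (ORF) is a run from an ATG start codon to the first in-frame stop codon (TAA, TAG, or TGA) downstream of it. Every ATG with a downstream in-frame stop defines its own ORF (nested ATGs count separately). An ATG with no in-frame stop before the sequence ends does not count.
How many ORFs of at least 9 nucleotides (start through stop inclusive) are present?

Frame 1: CCC TAT GGA AGA ATG GTC AAA ATA GCA AAT ATC GGA CGG ATT GCG AAT GTA GCA CAT GCT ATG AGT TAA — ATG at 13, stop TAA at 67 → 57 nt; ATG at 61, stop TAA at 67 → 9 nt.
Frame 2: CCT ATG GAA GAA TGG TCA AAA TAG CAA ATA TCG GAC GGA TTG CGA ATG TAG CAC ATG CTA TGA GTT AAA — ATG at 5, stop TAG at 23 → 21 nt; ATG at 47, stop TAG at 50 → 6 nt; ATG at 56, stop TGA at 62 → 9 nt.
Frame 3: CTA TGG AAG AAT GGT CAA AAT AGC AAA TAT CGG ACG GAT TGC GAA TGT AGC ACA TGC TAT GAG TTA — no ATG→stop ORF.
ORFs ≥ 9 nucleotides: frame 1 13–69 (57 nucleotides), frame 1 61–69 (9 nucleotides), frame 2 5–25 (21 nucleotides), frame 2 56–64 (9 nucleotides). Count = 4.

4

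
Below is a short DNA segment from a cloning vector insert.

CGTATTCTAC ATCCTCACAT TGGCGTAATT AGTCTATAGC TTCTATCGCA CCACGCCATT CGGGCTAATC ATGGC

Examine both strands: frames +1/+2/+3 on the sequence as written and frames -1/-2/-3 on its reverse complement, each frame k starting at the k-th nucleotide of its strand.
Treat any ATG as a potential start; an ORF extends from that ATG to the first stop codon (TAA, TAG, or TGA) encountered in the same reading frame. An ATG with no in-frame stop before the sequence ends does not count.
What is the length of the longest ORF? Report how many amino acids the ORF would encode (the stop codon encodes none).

14

Reverse complement (5'→3'): GCCATGATTAGCCCGAATGGCGTGGTGCGATAGAAGCTATAGACTAATTACGCCAATGTGAGGATGTAGAATACG
Frame +1: CGT ATT CTA CAT CCT CAC ATT GGC GTA ATT AGT CTA TAG CTT CTA TCG CAC CAC GCC ATT CGG GCT AAT CAT GGC — no ATG→stop ORF.
Frame +2: GTA TTC TAC ATC CTC ACA TTG GCG TAA TTA GTC TAT AGC TTC TAT CGC ACC ACG CCA TTC GGG CTA ATC ATG — no ATG→stop ORF.
Frame +3: TAT TCT ACA TCC TCA CAT TGG CGT AAT TAG TCT ATA GCT TCT ATC GCA CCA CGC CAT TCG GGC TAA TCA TGG — no ATG→stop ORF.
Frame -1: GCC ATG ATT AGC CCG AAT GGC GTG GTG CGA TAG AAG CTA TAG ACT AAT TAC GCC AAT GTG AGG ATG TAG AAT ACG — ATG at 4, stop TAG at 31 → 30 nt; ATG at 64, stop TAG at 67 → 6 nt.
Frame -2: CCA TGA TTA GCC CGA ATG GCG TGG TGC GAT AGA AGC TAT AGA CTA ATT ACG CCA ATG TGA GGA TGT AGA ATA — ATG at 17, stop TGA at 59 → 45 nt; ATG at 56, stop TGA at 59 → 6 nt.
Frame -3: CAT GAT TAG CCC GAA TGG CGT GGT GCG ATA GAA GCT ATA GAC TAA TTA CGC CAA TGT GAG GAT GTA GAA TAC — no ATG→stop ORF.
Longest: frame -2, positions 17–61, 45 nt = 15 codons = 14 aa. → 14 amino acids.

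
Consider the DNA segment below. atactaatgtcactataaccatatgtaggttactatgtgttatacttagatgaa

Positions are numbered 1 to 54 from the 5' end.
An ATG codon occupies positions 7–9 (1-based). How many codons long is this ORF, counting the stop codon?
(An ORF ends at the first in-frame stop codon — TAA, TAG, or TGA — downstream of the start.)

4

Codons from position 7: ATG (7–9), TCA (10–12), CTA (13–15), TAA (16–18).
TAA is the first in-frame stop; that's 4 codons including the stop.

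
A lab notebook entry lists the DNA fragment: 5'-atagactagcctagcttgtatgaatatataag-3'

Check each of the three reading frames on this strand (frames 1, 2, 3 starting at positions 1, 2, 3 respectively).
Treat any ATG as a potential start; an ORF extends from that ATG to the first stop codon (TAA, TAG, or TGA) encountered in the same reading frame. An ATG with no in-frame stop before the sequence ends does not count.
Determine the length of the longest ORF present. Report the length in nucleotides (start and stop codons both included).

12

Frame 1: ATA GAC TAG CCT AGC TTG TAT GAA TAT ATA — no ATG→stop ORF.
Frame 2: TAG ACT AGC CTA GCT TGT ATG AAT ATA TAA — ATG at 20, stop TAA at 29 → 12 nt.
Frame 3: AGA CTA GCC TAG CTT GTA TGA ATA TAT AAG — no ATG→stop ORF.
Longest: frame 2, positions 20–31, 12 nt = 4 codons = 3 aa. → 12 nucleotides.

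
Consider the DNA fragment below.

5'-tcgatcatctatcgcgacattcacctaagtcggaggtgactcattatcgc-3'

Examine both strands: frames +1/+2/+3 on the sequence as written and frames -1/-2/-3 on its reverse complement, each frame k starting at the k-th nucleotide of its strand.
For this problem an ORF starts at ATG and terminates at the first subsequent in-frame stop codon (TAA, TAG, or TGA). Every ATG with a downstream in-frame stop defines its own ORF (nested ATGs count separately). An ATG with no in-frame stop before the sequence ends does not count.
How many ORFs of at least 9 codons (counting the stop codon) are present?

Reverse complement (5'→3'): GCGATAATGAGTCACCTCCGACTTAGGTGAATGTCGCGATAGATGATCGA
Frame +1: TCG ATC ATC TAT CGC GAC ATT CAC CTA AGT CGG AGG TGA CTC ATT ATC — no ATG→stop ORF.
Frame +2: CGA TCA TCT ATC GCG ACA TTC ACC TAA GTC GGA GGT GAC TCA TTA TCG — no ATG→stop ORF.
Frame +3: GAT CAT CTA TCG CGA CAT TCA CCT AAG TCG GAG GTG ACT CAT TAT CGC — no ATG→stop ORF.
Frame -1: GCG ATA ATG AGT CAC CTC CGA CTT AGG TGA ATG TCG CGA TAG ATG ATC — ATG at 7, stop TGA at 28 → 24 nt; ATG at 31, stop TAG at 40 → 12 nt.
Frame -2: CGA TAA TGA GTC ACC TCC GAC TTA GGT GAA TGT CGC GAT AGA TGA TCG — no ATG→stop ORF.
Frame -3: GAT AAT GAG TCA CCT CCG ACT TAG GTG AAT GTC GCG ATA GAT GAT CGA — no ATG→stop ORF.
No ORF reaches 9 codons. Count = 0.

0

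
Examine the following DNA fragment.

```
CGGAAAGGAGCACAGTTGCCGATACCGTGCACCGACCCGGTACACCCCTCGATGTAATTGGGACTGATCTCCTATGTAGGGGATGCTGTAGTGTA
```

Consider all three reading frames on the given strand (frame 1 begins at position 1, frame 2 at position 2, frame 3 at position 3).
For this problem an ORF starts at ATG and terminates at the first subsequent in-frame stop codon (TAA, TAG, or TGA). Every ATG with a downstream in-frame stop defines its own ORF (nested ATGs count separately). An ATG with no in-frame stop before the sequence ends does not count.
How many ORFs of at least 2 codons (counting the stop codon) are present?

3

Frame 1: CGG AAA GGA GCA CAG TTG CCG ATA CCG TGC ACC GAC CCG GTA CAC CCC TCG ATG TAA TTG GGA CTG ATC TCC TAT GTA GGG GAT GCT GTA GTG — ATG at 52, stop TAA at 55 → 6 nt.
Frame 2: GGA AAG GAG CAC AGT TGC CGA TAC CGT GCA CCG ACC CGG TAC ACC CCT CGA TGT AAT TGG GAC TGA TCT CCT ATG TAG GGG ATG CTG TAG TGT — ATG at 74, stop TAG at 77 → 6 nt; ATG at 83, stop TAG at 89 → 9 nt.
Frame 3: GAA AGG AGC ACA GTT GCC GAT ACC GTG CAC CGA CCC GGT ACA CCC CTC GAT GTA ATT GGG ACT GAT CTC CTA TGT AGG GGA TGC TGT AGT GTA — no ATG→stop ORF.
ORFs ≥ 2 codons: frame 1 52–57 (2 codons), frame 2 74–79 (2 codons), frame 2 83–91 (3 codons). Count = 3.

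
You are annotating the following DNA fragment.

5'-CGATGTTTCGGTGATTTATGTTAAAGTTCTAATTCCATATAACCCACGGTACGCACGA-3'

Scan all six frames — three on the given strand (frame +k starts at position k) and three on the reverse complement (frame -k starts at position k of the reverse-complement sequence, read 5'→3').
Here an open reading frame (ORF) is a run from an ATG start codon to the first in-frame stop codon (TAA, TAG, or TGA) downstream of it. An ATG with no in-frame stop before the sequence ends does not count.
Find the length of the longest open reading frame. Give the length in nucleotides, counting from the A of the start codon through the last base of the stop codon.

Reverse complement (5'→3'): TCGTGCGTACCGTGGGTTATATGGAATTAGAACTTTAACATAAATCACCGAAACATCG
Frame +1: CGA TGT TTC GGT GAT TTA TGT TAA AGT TCT AAT TCC ATA TAA CCC ACG GTA CGC ACG — no ATG→stop ORF.
Frame +2: GAT GTT TCG GTG ATT TAT GTT AAA GTT CTA ATT CCA TAT AAC CCA CGG TAC GCA CGA — no ATG→stop ORF.
Frame +3: ATG TTT CGG TGA TTT ATG TTA AAG TTC TAA TTC CAT ATA ACC CAC GGT ACG CAC — ATG at 3, stop TGA at 12 → 12 nt; ATG at 18, stop TAA at 30 → 15 nt.
Frame -1: TCG TGC GTA CCG TGG GTT ATA TGG AAT TAG AAC TTT AAC ATA AAT CAC CGA AAC ATC — no ATG→stop ORF.
Frame -2: CGT GCG TAC CGT GGG TTA TAT GGA ATT AGA ACT TTA ACA TAA ATC ACC GAA ACA TCG — no ATG→stop ORF.
Frame -3: GTG CGT ACC GTG GGT TAT ATG GAA TTA GAA CTT TAA CAT AAA TCA CCG AAA CAT — ATG at 21, stop TAA at 36 → 18 nt.
Longest: frame -3, positions 21–38, 18 nt = 6 codons = 5 aa. → 18 nucleotides.

18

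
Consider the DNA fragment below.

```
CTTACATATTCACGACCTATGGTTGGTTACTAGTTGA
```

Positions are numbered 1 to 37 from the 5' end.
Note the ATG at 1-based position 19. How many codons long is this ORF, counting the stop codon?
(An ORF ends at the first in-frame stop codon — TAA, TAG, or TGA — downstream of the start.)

5

Codons from position 19: ATG (19–21), GTT (22–24), GGT (25–27), TAC (28–30), TAG (31–33).
TAG is the first in-frame stop; that's 5 codons including the stop.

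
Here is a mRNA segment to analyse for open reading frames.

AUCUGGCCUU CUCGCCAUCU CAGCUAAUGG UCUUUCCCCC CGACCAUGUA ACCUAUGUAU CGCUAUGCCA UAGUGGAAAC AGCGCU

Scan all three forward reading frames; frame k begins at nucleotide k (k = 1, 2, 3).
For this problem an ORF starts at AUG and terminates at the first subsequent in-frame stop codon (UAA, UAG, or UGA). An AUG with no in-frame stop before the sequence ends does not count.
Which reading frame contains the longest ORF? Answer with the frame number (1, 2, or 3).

Frame 1: AUC UGG CCU UCU CGC CAU CUC AGC UAA UGG UCU UUC CCC CCG ACC AUG UAA CCU AUG UAU CGC UAU GCC AUA GUG GAA ACA GCG — AUG at 46, stop UAA at 49 → 6 nt.
Frame 2: UCU GGC CUU CUC GCC AUC UCA GCU AAU GGU CUU UCC CCC CGA CCA UGU AAC CUA UGU AUC GCU AUG CCA UAG UGG AAA CAG CGC — AUG at 65, stop UAG at 71 → 9 nt.
Frame 3: CUG GCC UUC UCG CCA UCU CAG CUA AUG GUC UUU CCC CCC GAC CAU GUA ACC UAU GUA UCG CUA UGC CAU AGU GGA AAC AGC GCU — no AUG→stop ORF.
Longest ORF is 9 nt in frame 2 (positions 65–73).

2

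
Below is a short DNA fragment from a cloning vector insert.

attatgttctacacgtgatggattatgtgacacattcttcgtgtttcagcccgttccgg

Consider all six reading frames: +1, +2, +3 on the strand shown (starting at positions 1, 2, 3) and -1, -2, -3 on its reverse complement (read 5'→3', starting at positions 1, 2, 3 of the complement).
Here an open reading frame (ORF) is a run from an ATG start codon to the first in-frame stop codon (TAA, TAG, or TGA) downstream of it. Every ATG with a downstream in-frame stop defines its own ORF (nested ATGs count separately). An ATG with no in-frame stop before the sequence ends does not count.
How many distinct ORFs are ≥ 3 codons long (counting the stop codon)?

Reverse complement (5'→3'): CCGGAACGGGCTGAAACACGAAGAATGTGTCACATAATCCATCACGTGTAGAACATAAT
Frame +1: ATT ATG TTC TAC ACG TGA TGG ATT ATG TGA CAC ATT CTT CGT GTT TCA GCC CGT TCC — ATG at 4, stop TGA at 16 → 15 nt; ATG at 25, stop TGA at 28 → 6 nt.
Frame +2: TTA TGT TCT ACA CGT GAT GGA TTA TGT GAC ACA TTC TTC GTG TTT CAG CCC GTT CCG — no ATG→stop ORF.
Frame +3: TAT GTT CTA CAC GTG ATG GAT TAT GTG ACA CAT TCT TCG TGT TTC AGC CCG TTC CGG — no ATG→stop ORF.
Frame -1: CCG GAA CGG GCT GAA ACA CGA AGA ATG TGT CAC ATA ATC CAT CAC GTG TAG AAC ATA — ATG at 25, stop TAG at 49 → 27 nt.
Frame -2: CGG AAC GGG CTG AAA CAC GAA GAA TGT GTC ACA TAA TCC ATC ACG TGT AGA ACA TAA — no ATG→stop ORF.
Frame -3: GGA ACG GGC TGA AAC ACG AAG AAT GTG TCA CAT AAT CCA TCA CGT GTA GAA CAT AAT — no ATG→stop ORF.
ORFs ≥ 3 codons: frame +1 4–18 (5 codons), frame -1 25–51 (9 codons). Count = 2.

2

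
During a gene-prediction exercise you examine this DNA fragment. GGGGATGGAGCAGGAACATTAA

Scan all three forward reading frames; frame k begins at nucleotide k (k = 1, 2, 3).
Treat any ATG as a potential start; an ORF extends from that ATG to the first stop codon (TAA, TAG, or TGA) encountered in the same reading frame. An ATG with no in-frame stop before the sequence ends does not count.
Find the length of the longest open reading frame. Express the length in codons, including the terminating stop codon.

Frame 1: GGG GAT GGA GCA GGA ACA TTA — no ATG→stop ORF.
Frame 2: GGG ATG GAG CAG GAA CAT TAA — ATG at 5, stop TAA at 20 → 18 nt.
Frame 3: GGA TGG AGC AGG AAC ATT — no ATG→stop ORF.
Longest: frame 2, positions 5–22, 18 nt = 6 codons = 5 aa. → 6 codons.

6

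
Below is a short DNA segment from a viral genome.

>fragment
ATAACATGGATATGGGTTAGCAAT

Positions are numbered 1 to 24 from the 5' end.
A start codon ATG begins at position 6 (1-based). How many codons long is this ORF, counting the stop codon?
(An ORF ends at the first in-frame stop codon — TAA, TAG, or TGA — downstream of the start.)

Codons from position 6: ATG (6–8), GAT (9–11), ATG (12–14), GGT (15–17), TAG (18–20).
TAG is the first in-frame stop; that's 5 codons including the stop.

5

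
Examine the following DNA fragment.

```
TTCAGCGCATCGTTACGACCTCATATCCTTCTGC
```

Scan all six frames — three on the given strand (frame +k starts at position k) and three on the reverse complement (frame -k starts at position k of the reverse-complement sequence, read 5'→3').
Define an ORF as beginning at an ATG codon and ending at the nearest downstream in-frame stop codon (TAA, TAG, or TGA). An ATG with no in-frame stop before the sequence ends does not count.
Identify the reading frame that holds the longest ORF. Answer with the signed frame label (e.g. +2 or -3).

Reverse complement (5'→3'): GCAGAAGGATATGAGGTCGTAACGATGCGCTGAA
Frame +1: TTC AGC GCA TCG TTA CGA CCT CAT ATC CTT CTG — no ATG→stop ORF.
Frame +2: TCA GCG CAT CGT TAC GAC CTC ATA TCC TTC TGC — no ATG→stop ORF.
Frame +3: CAG CGC ATC GTT ACG ACC TCA TAT CCT TCT — no ATG→stop ORF.
Frame -1: GCA GAA GGA TAT GAG GTC GTA ACG ATG CGC TGA — ATG at 25, stop TGA at 31 → 9 nt.
Frame -2: CAG AAG GAT ATG AGG TCG TAA CGA TGC GCT GAA — ATG at 11, stop TAA at 20 → 12 nt.
Frame -3: AGA AGG ATA TGA GGT CGT AAC GAT GCG CTG — no ATG→stop ORF.
Longest ORF is 12 nt in frame -2 (positions 11–22).

-2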